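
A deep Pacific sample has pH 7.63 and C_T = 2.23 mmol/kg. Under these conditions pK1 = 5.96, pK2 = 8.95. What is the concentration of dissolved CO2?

[CO2*] = 0.0446 mmol/kg

α₀ = 1 / (1 + K1/[H⁺] + K1K2/[H⁺]²) = 1 / (1 + 10^+1.67 + 10^+0.35)
   = 1 / (1 + 46.774 + 2.2387) = 1/50.012 = 0.02000
[CO2*] = α₀ × DIC = 0.02000 × 2.23 = 0.0446 mmol/kg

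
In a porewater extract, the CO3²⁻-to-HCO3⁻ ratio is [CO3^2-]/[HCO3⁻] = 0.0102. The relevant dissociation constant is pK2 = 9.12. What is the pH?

pH = 7.13

From K2 = [H⁺][CO3^2-]/[HCO3⁻]:  pH = pK2 + log₁₀([CO3^2-]/[HCO3⁻])
log₁₀(0.0102) = -1.991
pH = 9.12 + (-1.991) = 7.13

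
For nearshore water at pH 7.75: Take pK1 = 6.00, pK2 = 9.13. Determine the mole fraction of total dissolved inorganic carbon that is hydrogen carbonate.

α₁ = 0.944

α₁ = 1 / (1 + [H⁺]/K1 + K2/[H⁺]) = 1 / (1 + 10^-1.75 + 10^-1.38)
   = 1 / (1 + 0.017783 + 0.041687) = 1/1.0595 = 0.9439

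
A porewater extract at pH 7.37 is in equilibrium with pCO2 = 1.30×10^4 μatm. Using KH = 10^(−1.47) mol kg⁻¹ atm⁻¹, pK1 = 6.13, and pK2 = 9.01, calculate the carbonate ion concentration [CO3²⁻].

[CO3²⁻] = 0.175 mmol/kg

[CO2*] = KH · pCO2 = 10^(−1.47) × 1.30×10^4×10^-6 = 4.405×10^-4 mol/kg
α₀ = 1/(1 + K1/[H⁺] + K1K2/[H⁺]²) = 1/(1 + 10^+1.24 + 10^-0.40) = 0.05326
DIC = [CO2*]/α₀ = 4.405×10^-4 / 0.05326 = 8.271 mmol/kg
[CO3²⁻] = α₂·DIC; α₂ = 0.02120, so [CO3²⁻] = 0.02120 × 8.271 = 0.175 mmol/kg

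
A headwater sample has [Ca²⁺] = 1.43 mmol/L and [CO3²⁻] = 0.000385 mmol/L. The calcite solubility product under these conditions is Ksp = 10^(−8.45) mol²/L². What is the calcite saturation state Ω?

Ksp = 10^(−8.45) = 3.548×10^-9
Ω = [Ca²⁺][CO3²⁻]/Ksp = (1.43×10^-3)(0.000385×10^-3) / 3.548×10^-9 = 0.155

Ω = 0.155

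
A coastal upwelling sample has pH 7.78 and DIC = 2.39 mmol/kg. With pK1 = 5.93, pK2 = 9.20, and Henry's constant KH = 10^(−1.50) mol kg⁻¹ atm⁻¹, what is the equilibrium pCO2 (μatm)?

α₀ = 1 / (1 + K1/[H⁺] + K1K2/[H⁺]²) = 1 / (1 + 10^+1.85 + 10^+0.43)
   = 1 / (1 + 70.795 + 2.6915) = 1/74.486 = 0.01343
[CO2*] = α₀ × DIC = 0.01343 × 2.39 = 0.03209 mmol/kg
pCO2 = [CO2*]/KH = 3.209×10^-5 / 3.162×10^-2 = 1010 μatm

pCO2 = 1010 μatm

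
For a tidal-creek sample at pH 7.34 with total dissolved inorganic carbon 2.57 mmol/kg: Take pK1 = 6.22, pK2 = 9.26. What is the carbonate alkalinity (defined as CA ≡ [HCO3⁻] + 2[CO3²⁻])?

CA = 2.42 mmol/kg

CA = [HCO3⁻] + 2[CO3²⁻] = (α₁ + 2α₂)·DIC
At pH 7.34: [H⁺]/K1 = 10^-1.12 = 0.075858, K2/[H⁺] = 10^-1.92 = 0.012023
α₁ = 1/(1 + 0.075858 + 0.012023) = 1/1.0879 = 0.9192; α₂ = α₁·K2/[H⁺] = 0.01105
α₁ + 2α₂ = 0.9413
CA = 0.9413 × 2.57 = 2.42 mmol/kg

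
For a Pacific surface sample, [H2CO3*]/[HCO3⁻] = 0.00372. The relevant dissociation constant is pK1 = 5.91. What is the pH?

From K1 = [H⁺][HCO3⁻]/[H2CO3*]:  pH = pK1 − log₁₀([H2CO3*]/[HCO3⁻])
log₁₀(0.00372) = -2.429
pH = 5.91 − (-2.429) = 8.34

pH = 8.34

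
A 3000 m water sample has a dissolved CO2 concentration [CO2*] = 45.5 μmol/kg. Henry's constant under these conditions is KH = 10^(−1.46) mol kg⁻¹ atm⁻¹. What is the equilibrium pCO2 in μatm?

pCO2 = 1310 μatm

KH = 10^(−1.46) = 3.467×10^-2 mol kg⁻¹ atm⁻¹
pCO2 = [CO2*]/KH = 45.5×10^-6 / 3.467×10^-2 = 1.31×10^-3 atm = 1310 μatm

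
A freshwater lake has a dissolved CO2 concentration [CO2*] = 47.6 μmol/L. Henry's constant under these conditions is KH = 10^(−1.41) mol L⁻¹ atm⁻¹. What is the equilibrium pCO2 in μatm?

KH = 10^(−1.41) = 3.890×10^-2 mol L⁻¹ atm⁻¹
pCO2 = [CO2*]/KH = 47.6×10^-6 / 3.890×10^-2 = 1.22×10^-3 atm = 1220 μatm

pCO2 = 1220 μatm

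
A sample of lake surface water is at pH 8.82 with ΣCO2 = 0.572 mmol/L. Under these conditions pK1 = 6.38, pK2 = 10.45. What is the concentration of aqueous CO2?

α₀ = 1 / (1 + K1/[H⁺] + K1K2/[H⁺]²) = 1 / (1 + 10^+2.44 + 10^+0.81)
   = 1 / (1 + 275.42 + 6.4565) = 1/282.88 = 0.003535
[CO2*] = α₀ × DIC = 0.003535 × 0.572 = 0.00202 mmol/L = 2.02 μmol/L

[CO2*] = 2.02 μmol/L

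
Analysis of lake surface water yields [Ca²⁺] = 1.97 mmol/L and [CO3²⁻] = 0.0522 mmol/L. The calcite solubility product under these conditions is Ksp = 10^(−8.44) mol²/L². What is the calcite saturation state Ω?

Ω = 28.3

Ksp = 10^(−8.44) = 3.631×10^-9
Ω = [Ca²⁺][CO3²⁻]/Ksp = (1.97×10^-3)(0.0522×10^-3) / 3.631×10^-9 = 28.3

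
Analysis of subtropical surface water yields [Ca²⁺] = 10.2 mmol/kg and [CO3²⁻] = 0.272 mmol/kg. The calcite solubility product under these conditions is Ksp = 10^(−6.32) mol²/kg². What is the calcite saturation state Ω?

Ω = 5.80

Ksp = 10^(−6.32) = 4.786×10^-7
Ω = [Ca²⁺][CO3²⁻]/Ksp = (10.2×10^-3)(0.272×10^-3) / 4.786×10^-7 = 5.80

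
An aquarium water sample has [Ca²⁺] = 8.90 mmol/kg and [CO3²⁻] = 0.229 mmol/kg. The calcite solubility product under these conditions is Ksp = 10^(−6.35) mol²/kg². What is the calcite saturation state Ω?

Ω = 4.56

Ksp = 10^(−6.35) = 4.467×10^-7
Ω = [Ca²⁺][CO3²⁻]/Ksp = (8.90×10^-3)(0.229×10^-3) / 4.467×10^-7 = 4.56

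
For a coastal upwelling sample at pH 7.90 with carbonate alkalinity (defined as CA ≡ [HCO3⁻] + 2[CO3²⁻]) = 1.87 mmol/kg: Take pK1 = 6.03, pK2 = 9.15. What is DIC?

DIC = 1.80 mmol/kg

CA = [HCO3⁻] + 2[CO3²⁻] = (α₁ + 2α₂)·DIC
At pH 7.90: [H⁺]/K1 = 10^-1.87 = 0.013490, K2/[H⁺] = 10^-1.25 = 0.056234
α₁ = 1/(1 + 0.013490 + 0.056234) = 1/1.0697 = 0.9348; α₂ = α₁·K2/[H⁺] = 0.05257
α₁ + 2α₂ = 1.0400
DIC = CA / (α₁ + 2α₂) = 1.87 / 1.0400 = 1.80 mmol/kg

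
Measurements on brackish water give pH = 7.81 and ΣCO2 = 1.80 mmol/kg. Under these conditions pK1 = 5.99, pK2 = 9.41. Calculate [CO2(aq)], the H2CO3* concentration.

α₀ = 1 / (1 + K1/[H⁺] + K1K2/[H⁺]²) = 1 / (1 + 10^+1.82 + 10^+0.22)
   = 1 / (1 + 66.069 + 1.6596) = 1/68.729 = 0.01455
[CO2*] = α₀ × DIC = 0.01455 × 1.80 = 0.0262 mmol/kg

[CO2*] = 0.0262 mmol/kg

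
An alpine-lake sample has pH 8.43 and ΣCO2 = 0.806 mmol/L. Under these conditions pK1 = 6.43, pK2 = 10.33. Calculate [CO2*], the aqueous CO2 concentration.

α₀ = 1 / (1 + K1/[H⁺] + K1K2/[H⁺]²) = 1 / (1 + 10^+2.00 + 10^+0.10)
   = 1 / (1 + 100.00 + 1.2589) = 1/102.26 = 0.009779
[CO2*] = α₀ × DIC = 0.009779 × 0.806 = 0.00788 mmol/L = 7.88 μmol/L

[CO2*] = 7.88 μmol/L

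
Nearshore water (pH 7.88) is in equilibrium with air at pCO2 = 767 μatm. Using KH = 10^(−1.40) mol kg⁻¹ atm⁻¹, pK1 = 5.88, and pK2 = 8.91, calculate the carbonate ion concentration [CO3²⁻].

[CO3²⁻] = 0.285 mmol/kg

[CO2*] = KH · pCO2 = 10^(−1.40) × 767×10^-6 = 3.053×10^-5 mol/kg
α₀ = 1/(1 + K1/[H⁺] + K1K2/[H⁺]²) = 1/(1 + 10^+2.00 + 10^+0.97) = 0.009064
DIC = [CO2*]/α₀ = 3.053×10^-5 / 0.009064 = 3.369 mmol/kg
[CO3²⁻] = α₂·DIC; α₂ = 0.08459, so [CO3²⁻] = 0.08459 × 3.369 = 0.285 mmol/kg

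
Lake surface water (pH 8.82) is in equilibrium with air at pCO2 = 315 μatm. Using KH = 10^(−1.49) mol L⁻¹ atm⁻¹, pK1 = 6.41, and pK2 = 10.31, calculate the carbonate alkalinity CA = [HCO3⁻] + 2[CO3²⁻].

CA = 2.79 mmol/L

[CO2*] = KH · pCO2 = 10^(−1.49) × 315×10^-6 = 1.019×10^-5 mol/L
α₀ = 1/(1 + K1/[H⁺] + K1K2/[H⁺]²) = 1/(1 + 10^+2.41 + 10^+0.92) = 0.003754
DIC = [CO2*]/α₀ = 1.019×10^-5 / 0.003754 = 2.715 mmol/L
CA = (α₁ + 2α₂)·DIC = (0.9650 + 2×0.03123) × 2.715 = 2.79 mmol/L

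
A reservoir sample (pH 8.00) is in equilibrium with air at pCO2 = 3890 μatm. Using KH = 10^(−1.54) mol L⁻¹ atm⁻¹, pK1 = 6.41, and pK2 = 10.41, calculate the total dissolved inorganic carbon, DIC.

[CO2*] = KH · pCO2 = 10^(−1.54) × 3890×10^-6 = 1.122×10^-4 mol/L
α₀ = 1/(1 + K1/[H⁺] + K1K2/[H⁺]²) = 1/(1 + 10^+1.59 + 10^-0.82) = 0.02497
DIC = [CO2*]/α₀ = 1.122×10^-4 / 0.02497 = 4.49 mmol/L

DIC = 4.49 mmol/L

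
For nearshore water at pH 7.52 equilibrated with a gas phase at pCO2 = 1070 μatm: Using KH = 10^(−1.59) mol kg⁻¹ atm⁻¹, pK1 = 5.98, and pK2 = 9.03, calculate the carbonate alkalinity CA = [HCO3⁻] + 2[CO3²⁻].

CA = 1.01 mmol/kg

[CO2*] = KH · pCO2 = 10^(−1.59) × 1070×10^-6 = 2.750×10^-5 mol/kg
α₀ = 1/(1 + K1/[H⁺] + K1K2/[H⁺]²) = 1/(1 + 10^+1.54 + 10^+0.03) = 0.02721
DIC = [CO2*]/α₀ = 2.750×10^-5 / 0.02721 = 1.011 mmol/kg
CA = (α₁ + 2α₂)·DIC = (0.9436 + 2×0.02916) × 1.011 = 1.01 mmol/kg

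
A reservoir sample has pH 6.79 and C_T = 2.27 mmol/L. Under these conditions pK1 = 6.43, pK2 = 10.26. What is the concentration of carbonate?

α₂ = 1 / (1 + [H⁺]/K2 + [H⁺]²/(K1K2)) = 1 / (1 + 10^+3.47 + 10^+3.11)
   = 1 / (1 + 2951.2 + 1288.2) = 1/4240.5 = 0.0002358
[CO3²⁻] = α₂ × DIC = 0.0002358 × 2.27 = 0.000535 mmol/L = 0.535 μmol/L

[CO3²⁻] = 0.535 μmol/L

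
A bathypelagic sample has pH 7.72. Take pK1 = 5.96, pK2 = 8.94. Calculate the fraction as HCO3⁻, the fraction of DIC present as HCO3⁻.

α₁ = 1 / (1 + [H⁺]/K1 + K2/[H⁺]) = 1 / (1 + 10^-1.76 + 10^-1.22)
   = 1 / (1 + 0.017378 + 0.060256) = 1/1.0776 = 0.9280

α₁ = 0.928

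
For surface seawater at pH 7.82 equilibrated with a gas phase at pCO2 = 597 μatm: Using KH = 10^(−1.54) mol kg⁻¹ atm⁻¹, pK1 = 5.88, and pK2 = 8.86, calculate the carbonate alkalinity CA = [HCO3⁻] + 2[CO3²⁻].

[CO2*] = KH · pCO2 = 10^(−1.54) × 597×10^-6 = 1.722×10^-5 mol/kg
α₀ = 1/(1 + K1/[H⁺] + K1K2/[H⁺]²) = 1/(1 + 10^+1.94 + 10^+0.90) = 0.01041
DIC = [CO2*]/α₀ = 1.722×10^-5 / 0.01041 = 1.654 mmol/kg
CA = (α₁ + 2α₂)·DIC = (0.9069 + 2×0.08271) × 1.654 = 1.77 mmol/kg

CA = 1.77 mmol/kg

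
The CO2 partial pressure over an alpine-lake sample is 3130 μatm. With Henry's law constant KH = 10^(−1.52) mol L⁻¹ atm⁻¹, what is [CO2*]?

[CO2*] = 94.5 μmol/L

KH = 10^(−1.52) = 3.020×10^-2 mol L⁻¹ atm⁻¹
[CO2*] = KH · pCO2 = 3.020×10^-2 × 3130×10^-6 atm = 9.45×10^-5 mol/L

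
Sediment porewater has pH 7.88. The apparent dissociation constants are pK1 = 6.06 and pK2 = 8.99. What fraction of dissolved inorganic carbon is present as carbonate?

α₂ = 0.0710

α₂ = 1 / (1 + [H⁺]/K2 + [H⁺]²/(K1K2)) = 1 / (1 + 10^+1.11 + 10^-0.71)
   = 1 / (1 + 12.882 + 0.19498) = 1/14.077 = 0.07104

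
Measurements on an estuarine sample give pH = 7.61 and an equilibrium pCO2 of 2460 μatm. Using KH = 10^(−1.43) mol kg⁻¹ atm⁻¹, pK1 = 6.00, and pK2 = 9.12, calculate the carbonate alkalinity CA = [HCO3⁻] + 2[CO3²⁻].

CA = 3.95 mmol/kg

[CO2*] = KH · pCO2 = 10^(−1.43) × 2460×10^-6 = 9.140×10^-5 mol/kg
α₀ = 1/(1 + K1/[H⁺] + K1K2/[H⁺]²) = 1/(1 + 10^+1.61 + 10^+0.10) = 0.02326
DIC = [CO2*]/α₀ = 9.140×10^-5 / 0.02326 = 3.930 mmol/kg
CA = (α₁ + 2α₂)·DIC = (0.9475 + 2×0.02928) × 3.930 = 3.95 mmol/kg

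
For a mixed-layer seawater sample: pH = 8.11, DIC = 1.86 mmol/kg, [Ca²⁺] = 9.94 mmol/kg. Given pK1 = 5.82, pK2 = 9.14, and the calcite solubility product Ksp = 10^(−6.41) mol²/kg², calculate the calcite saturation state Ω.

Ω = 4.04

α₂ = 1 / (1 + [H⁺]/K2 + [H⁺]²/(K1K2)) = 1 / (1 + 10^+1.03 + 10^-1.26)
   = 1 / (1 + 10.715 + 0.054954) = 1/11.770 = 0.08496
[CO3²⁻] = α₂ × DIC = 0.08496 × 1.86 = 0.1580 mmol/kg
Ksp = 10^(−6.41) = 3.890×10^-7
Ω = [Ca²⁺][CO3²⁻]/Ksp = (9.94×10^-3)(1.580×10^-4) / 3.890×10^-7 = 4.04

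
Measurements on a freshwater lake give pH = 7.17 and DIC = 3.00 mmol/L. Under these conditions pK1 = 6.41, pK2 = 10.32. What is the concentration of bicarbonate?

α₁ = 1 / (1 + [H⁺]/K1 + K2/[H⁺]) = 1 / (1 + 10^-0.76 + 10^-3.15)
   = 1 / (1 + 0.17378 + 0.00070795) = 1/1.1745 = 0.8514
[HCO3⁻] = α₁ × DIC = 0.8514 × 3.00 = 2.55 mmol/L

[HCO3⁻] = 2.55 mmol/L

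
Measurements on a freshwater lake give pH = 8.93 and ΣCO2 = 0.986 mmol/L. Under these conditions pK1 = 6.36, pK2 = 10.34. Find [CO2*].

[CO2*] = 2.55 μmol/L

α₀ = 1 / (1 + K1/[H⁺] + K1K2/[H⁺]²) = 1 / (1 + 10^+2.57 + 10^+1.16)
   = 1 / (1 + 371.54 + 14.454) = 1/386.99 = 0.002584
[CO2*] = α₀ × DIC = 0.002584 × 0.986 = 0.00255 mmol/L = 2.55 μmol/L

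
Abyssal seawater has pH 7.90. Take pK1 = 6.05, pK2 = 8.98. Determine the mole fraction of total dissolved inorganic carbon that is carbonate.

α₂ = 1 / (1 + [H⁺]/K2 + [H⁺]²/(K1K2)) = 1 / (1 + 10^+1.08 + 10^-0.77)
   = 1 / (1 + 12.023 + 0.16982) = 1/13.192 = 0.07580

α₂ = 0.0758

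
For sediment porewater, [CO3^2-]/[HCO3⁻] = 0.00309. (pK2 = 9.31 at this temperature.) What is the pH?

From K2 = [H⁺][CO3^2-]/[HCO3⁻]:  pH = pK2 + log₁₀([CO3^2-]/[HCO3⁻])
log₁₀(0.00309) = -2.510
pH = 9.31 + (-2.510) = 6.80

pH = 6.80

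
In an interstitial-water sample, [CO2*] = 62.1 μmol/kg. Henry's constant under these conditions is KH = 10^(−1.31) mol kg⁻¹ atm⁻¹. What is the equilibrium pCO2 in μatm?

pCO2 = 1270 μatm

KH = 10^(−1.31) = 4.898×10^-2 mol kg⁻¹ atm⁻¹
pCO2 = [CO2*]/KH = 62.1×10^-6 / 4.898×10^-2 = 1.27×10^-3 atm = 1270 μatm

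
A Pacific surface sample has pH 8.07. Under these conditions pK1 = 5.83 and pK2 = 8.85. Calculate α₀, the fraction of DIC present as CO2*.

α₀ = 1 / (1 + K1/[H⁺] + K1K2/[H⁺]²) = 1 / (1 + 10^+2.24 + 10^+1.46)
   = 1 / (1 + 173.78 + 28.840) = 1/203.62 = 0.004911

α₀ = 0.00491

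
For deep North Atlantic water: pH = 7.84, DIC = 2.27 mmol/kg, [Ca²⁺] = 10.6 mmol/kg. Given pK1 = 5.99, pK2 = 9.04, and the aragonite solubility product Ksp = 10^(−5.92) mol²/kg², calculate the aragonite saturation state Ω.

Ω = 1.17

α₂ = 1 / (1 + [H⁺]/K2 + [H⁺]²/(K1K2)) = 1 / (1 + 10^+1.20 + 10^-0.65)
   = 1 / (1 + 15.849 + 0.22387) = 1/17.073 = 0.05857
[CO3²⁻] = α₂ × DIC = 0.05857 × 2.27 = 0.1330 mmol/kg
Ksp = 10^(−5.92) = 1.202×10^-6
Ω = [Ca²⁺][CO3²⁻]/Ksp = (10.6×10^-3)(1.330×10^-4) / 1.202×10^-6 = 1.17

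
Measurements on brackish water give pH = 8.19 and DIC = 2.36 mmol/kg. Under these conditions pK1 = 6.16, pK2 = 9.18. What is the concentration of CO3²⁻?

α₂ = 1 / (1 + [H⁺]/K2 + [H⁺]²/(K1K2)) = 1 / (1 + 10^+0.99 + 10^-1.04)
   = 1 / (1 + 9.7724 + 0.091201) = 1/10.864 = 0.09205
[CO3²⁻] = α₂ × DIC = 0.09205 × 2.36 = 0.217 mmol/kg

[CO3²⁻] = 0.217 mmol/kg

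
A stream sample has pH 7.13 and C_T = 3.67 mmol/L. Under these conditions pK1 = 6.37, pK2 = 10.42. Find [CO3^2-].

α₂ = 1 / (1 + [H⁺]/K2 + [H⁺]²/(K1K2)) = 1 / (1 + 10^+3.29 + 10^+2.53)
   = 1 / (1 + 1949.8 + 338.84) = 1/2289.7 = 0.0004367
[CO3²⁻] = α₂ × DIC = 0.0004367 × 3.67 = 0.00160 mmol/L = 1.60 μmol/L

[CO3²⁻] = 1.60 μmol/L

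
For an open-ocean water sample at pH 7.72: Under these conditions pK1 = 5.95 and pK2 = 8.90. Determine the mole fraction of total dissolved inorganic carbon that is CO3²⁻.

α₂ = 1 / (1 + [H⁺]/K2 + [H⁺]²/(K1K2)) = 1 / (1 + 10^+1.18 + 10^-0.59)
   = 1 / (1 + 15.136 + 0.25704) = 1/16.393 = 0.06100

α₂ = 0.0610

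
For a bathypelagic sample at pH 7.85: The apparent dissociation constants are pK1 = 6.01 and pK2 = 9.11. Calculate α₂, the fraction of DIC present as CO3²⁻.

α₂ = 1 / (1 + [H⁺]/K2 + [H⁺]²/(K1K2)) = 1 / (1 + 10^+1.26 + 10^-0.58)
   = 1 / (1 + 18.197 + 0.26303) = 1/19.460 = 0.05139

α₂ = 0.0514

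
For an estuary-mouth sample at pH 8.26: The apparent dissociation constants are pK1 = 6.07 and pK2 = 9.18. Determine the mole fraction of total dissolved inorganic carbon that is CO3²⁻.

α₂ = 1 / (1 + [H⁺]/K2 + [H⁺]²/(K1K2)) = 1 / (1 + 10^+0.92 + 10^-1.27)
   = 1 / (1 + 8.3176 + 0.053703) = 1/9.3713 = 0.1067

α₂ = 0.107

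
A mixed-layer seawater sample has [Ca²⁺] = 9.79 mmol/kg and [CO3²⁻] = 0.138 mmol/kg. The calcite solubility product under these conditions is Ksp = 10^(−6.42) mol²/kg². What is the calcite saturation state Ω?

Ω = 3.55

Ksp = 10^(−6.42) = 3.802×10^-7
Ω = [Ca²⁺][CO3²⁻]/Ksp = (9.79×10^-3)(0.138×10^-3) / 3.802×10^-7 = 3.55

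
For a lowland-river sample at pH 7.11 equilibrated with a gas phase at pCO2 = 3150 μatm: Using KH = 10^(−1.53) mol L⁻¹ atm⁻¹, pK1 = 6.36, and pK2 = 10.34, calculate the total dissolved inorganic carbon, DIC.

DIC = 0.616 mmol/L

[CO2*] = KH · pCO2 = 10^(−1.53) × 3150×10^-6 = 9.296×10^-5 mol/L
α₀ = 1/(1 + K1/[H⁺] + K1K2/[H⁺]²) = 1/(1 + 10^+0.75 + 10^-2.48) = 0.1509
DIC = [CO2*]/α₀ = 9.296×10^-5 / 0.1509 = 0.616 mmol/L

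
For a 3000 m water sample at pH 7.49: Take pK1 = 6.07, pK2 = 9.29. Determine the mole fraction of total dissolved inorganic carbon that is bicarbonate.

α₁ = 1 / (1 + [H⁺]/K1 + K2/[H⁺]) = 1 / (1 + 10^-1.42 + 10^-1.80)
   = 1 / (1 + 0.038019 + 0.015849) = 1/1.0539 = 0.9489

α₁ = 0.949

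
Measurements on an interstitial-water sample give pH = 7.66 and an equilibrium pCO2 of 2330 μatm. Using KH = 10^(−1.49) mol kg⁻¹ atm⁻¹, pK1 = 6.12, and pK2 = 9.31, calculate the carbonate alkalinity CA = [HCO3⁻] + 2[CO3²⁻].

[CO2*] = KH · pCO2 = 10^(−1.49) × 2330×10^-6 = 7.540×10^-5 mol/kg
α₀ = 1/(1 + K1/[H⁺] + K1K2/[H⁺]²) = 1/(1 + 10^+1.54 + 10^-0.11) = 0.02743
DIC = [CO2*]/α₀ = 7.540×10^-5 / 0.02743 = 2.748 mmol/kg
CA = (α₁ + 2α₂)·DIC = (0.9513 + 2×0.02130) × 2.748 = 2.73 mmol/kg

CA = 2.73 mmol/kg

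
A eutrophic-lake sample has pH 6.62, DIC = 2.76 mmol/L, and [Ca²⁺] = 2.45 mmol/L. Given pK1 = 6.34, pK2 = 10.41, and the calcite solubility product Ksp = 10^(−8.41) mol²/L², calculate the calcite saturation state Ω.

α₂ = 1 / (1 + [H⁺]/K2 + [H⁺]²/(K1K2)) = 1 / (1 + 10^+3.79 + 10^+3.51)
   = 1 / (1 + 6166.0 + 3235.9) = 1/9402.9 = 0.0001064
[CO3²⁻] = α₂ × DIC = 0.0001064 × 2.76 = 0.0002935 mmol/L = 0.2935 μmol/L
Ksp = 10^(−8.41) = 3.890×10^-9
Ω = [Ca²⁺][CO3²⁻]/Ksp = (2.45×10^-3)(2.935×10^-7) / 3.890×10^-9 = 0.185

Ω = 0.185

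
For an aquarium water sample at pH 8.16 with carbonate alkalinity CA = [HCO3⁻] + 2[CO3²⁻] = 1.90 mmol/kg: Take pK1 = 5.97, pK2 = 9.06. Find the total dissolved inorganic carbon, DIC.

DIC = 1.72 mmol/kg

CA = [HCO3⁻] + 2[CO3²⁻] = (α₁ + 2α₂)·DIC
At pH 8.16: [H⁺]/K1 = 10^-2.19 = 0.0064565, K2/[H⁺] = 10^-0.90 = 0.12589
α₁ = 1/(1 + 0.0064565 + 0.12589) = 1/1.1323 = 0.8831; α₂ = α₁·K2/[H⁺] = 0.1112
α₁ + 2α₂ = 1.1055
DIC = CA / (α₁ + 2α₂) = 1.90 / 1.1055 = 1.72 mmol/kg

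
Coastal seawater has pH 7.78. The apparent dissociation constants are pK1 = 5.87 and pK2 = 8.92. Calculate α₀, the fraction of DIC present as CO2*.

α₀ = 1 / (1 + K1/[H⁺] + K1K2/[H⁺]²) = 1 / (1 + 10^+1.91 + 10^+0.77)
   = 1 / (1 + 81.283 + 5.8884) = 1/88.171 = 0.01134

α₀ = 0.0113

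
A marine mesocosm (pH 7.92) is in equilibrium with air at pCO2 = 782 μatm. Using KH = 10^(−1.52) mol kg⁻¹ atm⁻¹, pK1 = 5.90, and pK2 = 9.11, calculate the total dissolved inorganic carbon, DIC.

DIC = 2.66 mmol/kg

[CO2*] = KH · pCO2 = 10^(−1.52) × 782×10^-6 = 2.362×10^-5 mol/kg
α₀ = 1/(1 + K1/[H⁺] + K1K2/[H⁺]²) = 1/(1 + 10^+2.02 + 10^+0.83) = 0.008891
DIC = [CO2*]/α₀ = 2.362×10^-5 / 0.008891 = 2.66 mmol/kg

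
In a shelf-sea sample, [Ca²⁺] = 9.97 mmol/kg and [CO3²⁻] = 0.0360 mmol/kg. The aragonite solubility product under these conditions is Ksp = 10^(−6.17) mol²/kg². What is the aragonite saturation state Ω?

Ksp = 10^(−6.17) = 6.761×10^-7
Ω = [Ca²⁺][CO3²⁻]/Ksp = (9.97×10^-3)(0.0360×10^-3) / 6.761×10^-7 = 0.531

Ω = 0.531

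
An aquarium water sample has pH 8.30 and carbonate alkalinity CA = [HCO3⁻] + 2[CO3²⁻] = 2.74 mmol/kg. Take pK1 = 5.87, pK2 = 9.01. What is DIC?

CA = [HCO3⁻] + 2[CO3²⁻] = (α₁ + 2α₂)·DIC
At pH 8.30: [H⁺]/K1 = 10^-2.43 = 0.0037154, K2/[H⁺] = 10^-0.71 = 0.19498
α₁ = 1/(1 + 0.0037154 + 0.19498) = 1/1.1987 = 0.8342; α₂ = α₁·K2/[H⁺] = 0.1627
α₁ + 2α₂ = 1.1596
DIC = CA / (α₁ + 2α₂) = 2.74 / 1.1596 = 2.36 mmol/kg

DIC = 2.36 mmol/kg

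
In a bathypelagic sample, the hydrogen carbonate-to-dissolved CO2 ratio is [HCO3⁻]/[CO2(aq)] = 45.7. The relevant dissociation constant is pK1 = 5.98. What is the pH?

pH = 7.64

From K1 = [H⁺][HCO3⁻]/[CO2(aq)]:  pH = pK1 + log₁₀([HCO3⁻]/[CO2(aq)])
log₁₀(45.7) = +1.660
pH = 5.98 + (+1.660) = 7.64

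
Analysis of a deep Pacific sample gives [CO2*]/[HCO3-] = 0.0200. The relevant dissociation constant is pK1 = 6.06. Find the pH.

pH = 7.76

From K1 = [H⁺][HCO3-]/[CO2*]:  pH = pK1 − log₁₀([CO2*]/[HCO3-])
log₁₀(0.0200) = -1.699
pH = 6.06 − (-1.699) = 7.76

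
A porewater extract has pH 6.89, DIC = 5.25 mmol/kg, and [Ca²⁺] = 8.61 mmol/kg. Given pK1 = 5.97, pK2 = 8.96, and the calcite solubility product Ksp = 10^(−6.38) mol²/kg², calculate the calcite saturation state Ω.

Ω = 0.818

α₂ = 1 / (1 + [H⁺]/K2 + [H⁺]²/(K1K2)) = 1 / (1 + 10^+2.07 + 10^+1.15)
   = 1 / (1 + 117.49 + 14.125) = 1/132.62 = 0.007541
[CO3²⁻] = α₂ × DIC = 0.007541 × 5.25 = 0.03959 mmol/kg
Ksp = 10^(−6.38) = 4.169×10^-7
Ω = [Ca²⁺][CO3²⁻]/Ksp = (8.61×10^-3)(3.959×10^-5) / 4.169×10^-7 = 0.818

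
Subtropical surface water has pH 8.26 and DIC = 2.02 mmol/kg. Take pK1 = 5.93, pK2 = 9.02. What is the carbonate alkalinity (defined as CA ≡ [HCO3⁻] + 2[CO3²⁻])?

CA = 2.31 mmol/kg

CA = [HCO3⁻] + 2[CO3²⁻] = (α₁ + 2α₂)·DIC
At pH 8.26: [H⁺]/K1 = 10^-2.33 = 0.0046774, K2/[H⁺] = 10^-0.76 = 0.17378
α₁ = 1/(1 + 0.0046774 + 0.17378) = 1/1.1785 = 0.8486; α₂ = α₁·K2/[H⁺] = 0.1475
α₁ + 2α₂ = 1.1435
CA = 1.1435 × 2.02 = 2.31 mmol/kg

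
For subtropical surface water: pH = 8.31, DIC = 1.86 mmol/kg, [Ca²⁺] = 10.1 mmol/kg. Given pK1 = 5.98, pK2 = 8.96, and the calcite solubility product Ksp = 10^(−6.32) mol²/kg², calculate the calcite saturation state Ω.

Ω = 7.15

α₂ = 1 / (1 + [H⁺]/K2 + [H⁺]²/(K1K2)) = 1 / (1 + 10^+0.65 + 10^-1.68)
   = 1 / (1 + 4.4668 + 0.020893) = 1/5.4877 = 0.1822
[CO3²⁻] = α₂ × DIC = 0.1822 × 1.86 = 0.3389 mmol/kg
Ksp = 10^(−6.32) = 4.786×10^-7
Ω = [Ca²⁺][CO3²⁻]/Ksp = (10.1×10^-3)(3.389×10^-4) / 4.786×10^-7 = 7.15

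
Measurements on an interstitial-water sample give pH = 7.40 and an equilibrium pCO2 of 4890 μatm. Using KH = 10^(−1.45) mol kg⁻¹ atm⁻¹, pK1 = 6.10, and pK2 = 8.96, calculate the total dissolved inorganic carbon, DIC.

DIC = 3.73 mmol/kg

[CO2*] = KH · pCO2 = 10^(−1.45) × 4890×10^-6 = 1.735×10^-4 mol/kg
α₀ = 1/(1 + K1/[H⁺] + K1K2/[H⁺]²) = 1/(1 + 10^+1.30 + 10^-0.26) = 0.04651
DIC = [CO2*]/α₀ = 1.735×10^-4 / 0.04651 = 3.73 mmol/kg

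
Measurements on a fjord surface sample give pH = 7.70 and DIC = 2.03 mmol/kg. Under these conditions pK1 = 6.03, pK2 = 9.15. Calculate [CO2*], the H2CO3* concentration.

α₀ = 1 / (1 + K1/[H⁺] + K1K2/[H⁺]²) = 1 / (1 + 10^+1.67 + 10^+0.22)
   = 1 / (1 + 46.774 + 1.6596) = 1/49.433 = 0.02023
[CO2*] = α₀ × DIC = 0.02023 × 2.03 = 0.0411 mmol/kg

[CO2*] = 0.0411 mmol/kg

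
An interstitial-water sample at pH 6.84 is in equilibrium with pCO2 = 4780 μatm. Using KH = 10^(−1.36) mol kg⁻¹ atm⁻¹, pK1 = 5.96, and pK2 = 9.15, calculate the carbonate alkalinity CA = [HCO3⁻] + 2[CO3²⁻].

[CO2*] = KH · pCO2 = 10^(−1.36) × 4780×10^-6 = 2.087×10^-4 mol/kg
α₀ = 1/(1 + K1/[H⁺] + K1K2/[H⁺]²) = 1/(1 + 10^+0.88 + 10^-1.43) = 0.1160
DIC = [CO2*]/α₀ = 2.087×10^-4 / 0.1160 = 1.799 mmol/kg
CA = (α₁ + 2α₂)·DIC = (0.8797 + 2×0.004309) × 1.799 = 1.60 mmol/kg

CA = 1.60 mmol/kg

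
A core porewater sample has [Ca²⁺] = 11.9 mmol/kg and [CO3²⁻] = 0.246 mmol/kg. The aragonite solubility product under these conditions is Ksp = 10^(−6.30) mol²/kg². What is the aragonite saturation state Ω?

Ω = 5.84

Ksp = 10^(−6.30) = 5.012×10^-7
Ω = [Ca²⁺][CO3²⁻]/Ksp = (11.9×10^-3)(0.246×10^-3) / 5.012×10^-7 = 5.84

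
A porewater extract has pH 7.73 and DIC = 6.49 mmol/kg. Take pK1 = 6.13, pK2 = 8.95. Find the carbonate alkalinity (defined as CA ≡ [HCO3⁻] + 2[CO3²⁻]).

CA = 6.70 mmol/kg

CA = [HCO3⁻] + 2[CO3²⁻] = (α₁ + 2α₂)·DIC
At pH 7.73: [H⁺]/K1 = 10^-1.60 = 0.025119, K2/[H⁺] = 10^-1.22 = 0.060256
α₁ = 1/(1 + 0.025119 + 0.060256) = 1/1.0854 = 0.9213; α₂ = α₁·K2/[H⁺] = 0.05552
α₁ + 2α₂ = 1.0324
CA = 1.0324 × 6.49 = 6.70 mmol/kg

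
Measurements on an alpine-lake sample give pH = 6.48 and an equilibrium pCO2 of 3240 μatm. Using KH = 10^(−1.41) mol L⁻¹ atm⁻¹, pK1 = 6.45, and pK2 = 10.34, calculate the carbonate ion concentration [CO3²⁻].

[CO2*] = KH · pCO2 = 10^(−1.41) × 3240×10^-6 = 1.261×10^-4 mol/L
α₀ = 1/(1 + K1/[H⁺] + K1K2/[H⁺]²) = 1/(1 + 10^+0.03 + 10^-3.83) = 0.4827
DIC = [CO2*]/α₀ = 1.261×10^-4 / 0.4827 = 0.2611 mmol/L
[CO3²⁻] = α₂·DIC; α₂ = 7.140×10^-5, so [CO3²⁻] = 7.140×10^-5 × 0.2611 = 1.86×10^-5 mmol/L = 0.0186 μmol/L

[CO3²⁻] = 0.0186 μmol/L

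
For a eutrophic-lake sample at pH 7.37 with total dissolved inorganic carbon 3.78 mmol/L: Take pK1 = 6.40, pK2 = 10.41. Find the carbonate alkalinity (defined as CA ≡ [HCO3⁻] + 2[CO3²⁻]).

CA = 3.42 mmol/L

CA = [HCO3⁻] + 2[CO3²⁻] = (α₁ + 2α₂)·DIC
At pH 7.37: [H⁺]/K1 = 10^-0.97 = 0.10715, K2/[H⁺] = 10^-3.04 = 0.00091201
α₁ = 1/(1 + 0.10715 + 0.00091201) = 1/1.1081 = 0.9025; α₂ = α₁·K2/[H⁺] = 0.0008231
α₁ + 2α₂ = 0.9041
CA = 0.9041 × 3.78 = 3.42 mmol/L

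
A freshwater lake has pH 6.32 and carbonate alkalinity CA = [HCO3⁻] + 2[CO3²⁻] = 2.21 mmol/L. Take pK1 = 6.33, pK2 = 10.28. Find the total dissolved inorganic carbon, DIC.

DIC = 4.47 mmol/L

CA = [HCO3⁻] + 2[CO3²⁻] = (α₁ + 2α₂)·DIC
At pH 6.32: [H⁺]/K1 = 10^0.01 = 1.0233, K2/[H⁺] = 10^-3.96 = 0.00010965
α₁ = 1/(1 + 1.0233 + 0.00010965) = 1/2.0234 = 0.4942; α₂ = α₁·K2/[H⁺] = 5.419×10^-5
α₁ + 2α₂ = 0.4943
DIC = CA / (α₁ + 2α₂) = 2.21 / 0.4943 = 4.47 mmol/L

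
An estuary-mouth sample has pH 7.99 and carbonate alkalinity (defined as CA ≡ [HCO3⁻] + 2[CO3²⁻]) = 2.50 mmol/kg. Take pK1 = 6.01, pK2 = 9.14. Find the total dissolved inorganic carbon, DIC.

DIC = 2.37 mmol/kg

CA = [HCO3⁻] + 2[CO3²⁻] = (α₁ + 2α₂)·DIC
At pH 7.99: [H⁺]/K1 = 10^-1.98 = 0.010471, K2/[H⁺] = 10^-1.15 = 0.070795
α₁ = 1/(1 + 0.010471 + 0.070795) = 1/1.0813 = 0.9248; α₂ = α₁·K2/[H⁺] = 0.06547
α₁ + 2α₂ = 1.0558
DIC = CA / (α₁ + 2α₂) = 2.50 / 1.0558 = 2.37 mmol/kg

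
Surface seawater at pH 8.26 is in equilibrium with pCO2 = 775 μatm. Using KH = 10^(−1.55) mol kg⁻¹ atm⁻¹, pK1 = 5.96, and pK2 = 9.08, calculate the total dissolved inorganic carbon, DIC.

DIC = 5.04 mmol/kg

[CO2*] = KH · pCO2 = 10^(−1.55) × 775×10^-6 = 2.184×10^-5 mol/kg
α₀ = 1/(1 + K1/[H⁺] + K1K2/[H⁺]²) = 1/(1 + 10^+2.30 + 10^+1.48) = 0.004334
DIC = [CO2*]/α₀ = 2.184×10^-5 / 0.004334 = 5.04 mmol/kg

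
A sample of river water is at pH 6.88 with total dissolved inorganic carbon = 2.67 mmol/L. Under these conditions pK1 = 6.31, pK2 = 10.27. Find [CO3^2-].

α₂ = 1 / (1 + [H⁺]/K2 + [H⁺]²/(K1K2)) = 1 / (1 + 10^+3.39 + 10^+2.82)
   = 1 / (1 + 2454.7 + 660.69) = 1/3116.4 = 0.0003209
[CO3²⁻] = α₂ × DIC = 0.0003209 × 2.67 = 0.000857 mmol/L = 0.857 μmol/L

[CO3²⁻] = 0.857 μmol/L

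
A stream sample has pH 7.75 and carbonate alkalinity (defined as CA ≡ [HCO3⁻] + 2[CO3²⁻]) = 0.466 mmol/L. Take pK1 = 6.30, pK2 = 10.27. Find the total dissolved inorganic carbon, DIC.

CA = [HCO3⁻] + 2[CO3²⁻] = (α₁ + 2α₂)·DIC
At pH 7.75: [H⁺]/K1 = 10^-1.45 = 0.035481, K2/[H⁺] = 10^-2.52 = 0.0030200
α₁ = 1/(1 + 0.035481 + 0.0030200) = 1/1.0385 = 0.9629; α₂ = α₁·K2/[H⁺] = 0.002908
α₁ + 2α₂ = 0.9687
DIC = CA / (α₁ + 2α₂) = 0.466 / 0.9687 = 0.481 mmol/L

DIC = 0.481 mmol/L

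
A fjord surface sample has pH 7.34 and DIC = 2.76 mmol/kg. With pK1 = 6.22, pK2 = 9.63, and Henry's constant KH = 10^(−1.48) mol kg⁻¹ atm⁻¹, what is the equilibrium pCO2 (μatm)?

α₀ = 1 / (1 + K1/[H⁺] + K1K2/[H⁺]²) = 1 / (1 + 10^+1.12 + 10^-1.17)
   = 1 / (1 + 13.183 + 0.067608) = 1/14.250 = 0.07017
[CO2*] = α₀ × DIC = 0.07017 × 2.76 = 0.1937 mmol/kg
pCO2 = [CO2*]/KH = 1.937×10^-4 / 3.311×10^-2 = 5850 μatm

pCO2 = 5850 μatm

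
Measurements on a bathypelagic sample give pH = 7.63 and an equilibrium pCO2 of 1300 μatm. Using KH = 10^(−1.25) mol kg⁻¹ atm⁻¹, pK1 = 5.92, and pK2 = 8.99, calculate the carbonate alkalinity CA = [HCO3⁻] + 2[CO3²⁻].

[CO2*] = KH · pCO2 = 10^(−1.25) × 1300×10^-6 = 7.310×10^-5 mol/kg
α₀ = 1/(1 + K1/[H⁺] + K1K2/[H⁺]²) = 1/(1 + 10^+1.71 + 10^+0.35) = 0.01834
DIC = [CO2*]/α₀ = 7.310×10^-5 / 0.01834 = 3.986 mmol/kg
CA = (α₁ + 2α₂)·DIC = (0.9406 + 2×0.04106) × 3.986 = 4.08 mmol/kg

CA = 4.08 mmol/kg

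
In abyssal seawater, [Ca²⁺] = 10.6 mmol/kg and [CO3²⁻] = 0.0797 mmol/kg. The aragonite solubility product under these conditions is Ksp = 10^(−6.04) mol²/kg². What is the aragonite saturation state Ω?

Ω = 0.926

Ksp = 10^(−6.04) = 9.120×10^-7
Ω = [Ca²⁺][CO3²⁻]/Ksp = (10.6×10^-3)(0.0797×10^-3) / 9.120×10^-7 = 0.926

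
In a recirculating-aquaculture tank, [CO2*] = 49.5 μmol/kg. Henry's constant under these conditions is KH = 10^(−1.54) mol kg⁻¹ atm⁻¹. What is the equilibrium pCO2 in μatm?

pCO2 = 1720 μatm

KH = 10^(−1.54) = 2.884×10^-2 mol kg⁻¹ atm⁻¹
pCO2 = [CO2*]/KH = 49.5×10^-6 / 2.884×10^-2 = 1.72×10^-3 atm = 1720 μatm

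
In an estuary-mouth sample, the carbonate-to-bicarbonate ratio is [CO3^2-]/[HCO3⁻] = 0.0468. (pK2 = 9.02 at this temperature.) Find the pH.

pH = 7.69

From K2 = [H⁺][CO3^2-]/[HCO3⁻]:  pH = pK2 + log₁₀([CO3^2-]/[HCO3⁻])
log₁₀(0.0468) = -1.330
pH = 9.02 + (-1.330) = 7.69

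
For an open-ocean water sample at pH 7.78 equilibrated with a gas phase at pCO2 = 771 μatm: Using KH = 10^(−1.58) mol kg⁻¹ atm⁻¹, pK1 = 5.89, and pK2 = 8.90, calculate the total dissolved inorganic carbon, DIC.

[CO2*] = KH · pCO2 = 10^(−1.58) × 771×10^-6 = 2.028×10^-5 mol/kg
α₀ = 1/(1 + K1/[H⁺] + K1K2/[H⁺]²) = 1/(1 + 10^+1.89 + 10^+0.77) = 0.01183
DIC = [CO2*]/α₀ = 2.028×10^-5 / 0.01183 = 1.71 mmol/kg

DIC = 1.71 mmol/kg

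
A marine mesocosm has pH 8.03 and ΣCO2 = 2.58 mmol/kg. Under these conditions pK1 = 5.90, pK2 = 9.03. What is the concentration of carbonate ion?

α₂ = 1 / (1 + [H⁺]/K2 + [H⁺]²/(K1K2)) = 1 / (1 + 10^+1.00 + 10^-1.13)
   = 1 / (1 + 10.000 + 0.074131) = 1/11.074 = 0.09030
[CO3²⁻] = α₂ × DIC = 0.09030 × 2.58 = 0.233 mmol/kg

[CO3²⁻] = 0.233 mmol/kg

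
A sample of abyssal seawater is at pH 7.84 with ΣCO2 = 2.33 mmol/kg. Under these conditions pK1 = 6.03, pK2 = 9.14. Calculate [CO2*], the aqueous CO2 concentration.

[CO2*] = 0.0339 mmol/kg

α₀ = 1 / (1 + K1/[H⁺] + K1K2/[H⁺]²) = 1 / (1 + 10^+1.81 + 10^+0.51)
   = 1 / (1 + 64.565 + 3.2359) = 1/68.801 = 0.01453
[CO2*] = α₀ × DIC = 0.01453 × 2.33 = 0.0339 mmol/kg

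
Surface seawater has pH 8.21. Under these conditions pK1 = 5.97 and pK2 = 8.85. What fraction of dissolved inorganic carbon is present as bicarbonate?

α₁ = 0.810

α₁ = 1 / (1 + [H⁺]/K1 + K2/[H⁺]) = 1 / (1 + 10^-2.24 + 10^-0.64)
   = 1 / (1 + 0.0057544 + 0.22909) = 1/1.2348 = 0.8098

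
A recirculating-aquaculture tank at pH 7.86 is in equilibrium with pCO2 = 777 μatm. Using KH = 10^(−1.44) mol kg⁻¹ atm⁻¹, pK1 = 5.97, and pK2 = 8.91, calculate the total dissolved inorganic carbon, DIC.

[CO2*] = KH · pCO2 = 10^(−1.44) × 777×10^-6 = 2.821×10^-5 mol/kg
α₀ = 1/(1 + K1/[H⁺] + K1K2/[H⁺]²) = 1/(1 + 10^+1.89 + 10^+0.84) = 0.01169
DIC = [CO2*]/α₀ = 2.821×10^-5 / 0.01169 = 2.41 mmol/kg

DIC = 2.41 mmol/kg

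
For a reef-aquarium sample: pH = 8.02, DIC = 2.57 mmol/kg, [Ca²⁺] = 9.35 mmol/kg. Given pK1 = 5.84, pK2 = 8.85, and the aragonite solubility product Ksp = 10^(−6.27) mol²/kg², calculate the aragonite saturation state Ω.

α₂ = 1 / (1 + [H⁺]/K2 + [H⁺]²/(K1K2)) = 1 / (1 + 10^+0.83 + 10^-1.35)
   = 1 / (1 + 6.7608 + 0.044668) = 1/7.8055 = 0.1281
[CO3²⁻] = α₂ × DIC = 0.1281 × 2.57 = 0.3293 mmol/kg
Ksp = 10^(−6.27) = 5.370×10^-7
Ω = [Ca²⁺][CO3²⁻]/Ksp = (9.35×10^-3)(3.293×10^-4) / 5.370×10^-7 = 5.73

Ω = 5.73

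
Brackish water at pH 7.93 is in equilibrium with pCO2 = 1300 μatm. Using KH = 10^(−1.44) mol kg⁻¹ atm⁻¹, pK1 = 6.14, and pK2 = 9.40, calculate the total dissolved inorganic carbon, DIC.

DIC = 3.06 mmol/kg

[CO2*] = KH · pCO2 = 10^(−1.44) × 1300×10^-6 = 4.720×10^-5 mol/kg
α₀ = 1/(1 + K1/[H⁺] + K1K2/[H⁺]²) = 1/(1 + 10^+1.79 + 10^+0.32) = 0.01544
DIC = [CO2*]/α₀ = 4.720×10^-5 / 0.01544 = 3.06 mmol/kg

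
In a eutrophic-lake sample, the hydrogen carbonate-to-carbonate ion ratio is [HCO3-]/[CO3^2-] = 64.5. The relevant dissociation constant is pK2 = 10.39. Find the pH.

From K2 = [H⁺][CO3^2-]/[HCO3-]:  pH = pK2 − log₁₀([HCO3-]/[CO3^2-])
log₁₀(64.5) = +1.810
pH = 10.39 − (+1.810) = 8.58

pH = 8.58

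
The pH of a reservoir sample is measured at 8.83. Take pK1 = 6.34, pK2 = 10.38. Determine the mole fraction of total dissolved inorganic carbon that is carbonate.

α₂ = 1 / (1 + [H⁺]/K2 + [H⁺]²/(K1K2)) = 1 / (1 + 10^+1.55 + 10^-0.94)
   = 1 / (1 + 35.481 + 0.11482) = 1/36.596 = 0.02733

α₂ = 0.0273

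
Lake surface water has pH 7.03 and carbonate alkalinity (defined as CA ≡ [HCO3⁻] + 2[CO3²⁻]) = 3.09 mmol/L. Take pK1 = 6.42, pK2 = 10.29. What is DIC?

DIC = 3.85 mmol/L

CA = [HCO3⁻] + 2[CO3²⁻] = (α₁ + 2α₂)·DIC
At pH 7.03: [H⁺]/K1 = 10^-0.61 = 0.24547, K2/[H⁺] = 10^-3.26 = 0.00054954
α₁ = 1/(1 + 0.24547 + 0.00054954) = 1/1.2460 = 0.8026; α₂ = α₁·K2/[H⁺] = 0.0004410
α₁ + 2α₂ = 0.8034
DIC = CA / (α₁ + 2α₂) = 3.09 / 0.8034 = 3.85 mmol/L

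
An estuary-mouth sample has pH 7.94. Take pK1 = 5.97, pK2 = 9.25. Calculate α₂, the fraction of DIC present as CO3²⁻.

α₂ = 1 / (1 + [H⁺]/K2 + [H⁺]²/(K1K2)) = 1 / (1 + 10^+1.31 + 10^-0.66)
   = 1 / (1 + 20.417 + 0.21878) = 1/21.636 = 0.04622

α₂ = 0.0462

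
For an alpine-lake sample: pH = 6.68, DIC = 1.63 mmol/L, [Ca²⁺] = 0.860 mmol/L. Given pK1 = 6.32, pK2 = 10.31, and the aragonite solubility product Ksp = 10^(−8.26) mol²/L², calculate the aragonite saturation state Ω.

Ω = 0.0416

α₂ = 1 / (1 + [H⁺]/K2 + [H⁺]²/(K1K2)) = 1 / (1 + 10^+3.63 + 10^+3.27)
   = 1 / (1 + 4265.8 + 1862.1) = 1/6128.9 = 0.0001632
[CO3²⁻] = α₂ × DIC = 0.0001632 × 1.63 = 0.0002660 mmol/L = 0.2660 μmol/L
Ksp = 10^(−8.26) = 5.495×10^-9
Ω = [Ca²⁺][CO3²⁻]/Ksp = (0.860×10^-3)(2.660×10^-7) / 5.495×10^-9 = 0.0416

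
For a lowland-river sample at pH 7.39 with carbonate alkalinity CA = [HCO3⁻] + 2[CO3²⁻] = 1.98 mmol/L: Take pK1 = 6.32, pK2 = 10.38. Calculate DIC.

DIC = 2.15 mmol/L

CA = [HCO3⁻] + 2[CO3²⁻] = (α₁ + 2α₂)·DIC
At pH 7.39: [H⁺]/K1 = 10^-1.07 = 0.085114, K2/[H⁺] = 10^-2.99 = 0.0010233
α₁ = 1/(1 + 0.085114 + 0.0010233) = 1/1.0861 = 0.9207; α₂ = α₁·K2/[H⁺] = 0.0009421
α₁ + 2α₂ = 0.9226
DIC = CA / (α₁ + 2α₂) = 1.98 / 0.9226 = 2.15 mmol/L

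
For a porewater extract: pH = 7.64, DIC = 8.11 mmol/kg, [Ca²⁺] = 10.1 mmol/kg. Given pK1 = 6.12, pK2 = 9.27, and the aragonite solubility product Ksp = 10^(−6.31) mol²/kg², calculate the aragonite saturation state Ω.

Ω = 3.72

α₂ = 1 / (1 + [H⁺]/K2 + [H⁺]²/(K1K2)) = 1 / (1 + 10^+1.63 + 10^+0.11)
   = 1 / (1 + 42.658 + 1.2882) = 1/44.946 = 0.02225
[CO3²⁻] = α₂ × DIC = 0.02225 × 8.11 = 0.1804 mmol/kg
Ksp = 10^(−6.31) = 4.898×10^-7
Ω = [Ca²⁺][CO3²⁻]/Ksp = (10.1×10^-3)(1.804×10^-4) / 4.898×10^-7 = 3.72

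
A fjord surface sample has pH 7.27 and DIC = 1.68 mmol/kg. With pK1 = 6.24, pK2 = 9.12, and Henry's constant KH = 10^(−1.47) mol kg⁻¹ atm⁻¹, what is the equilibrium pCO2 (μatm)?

pCO2 = 4180 μatm

α₀ = 1 / (1 + K1/[H⁺] + K1K2/[H⁺]²) = 1 / (1 + 10^+1.03 + 10^-0.82)
   = 1 / (1 + 10.715 + 0.15136) = 1/11.867 = 0.08427
[CO2*] = α₀ × DIC = 0.08427 × 1.68 = 0.1416 mmol/kg
pCO2 = [CO2*]/KH = 1.416×10^-4 / 3.388×10^-2 = 4180 μatm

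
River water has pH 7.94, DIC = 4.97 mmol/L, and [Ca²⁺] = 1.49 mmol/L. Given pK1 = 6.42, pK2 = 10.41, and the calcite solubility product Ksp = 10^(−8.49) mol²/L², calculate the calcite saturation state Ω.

α₂ = 1 / (1 + [H⁺]/K2 + [H⁺]²/(K1K2)) = 1 / (1 + 10^+2.47 + 10^+0.95)
   = 1 / (1 + 295.12 + 8.9125) = 1/305.03 = 0.003278
[CO3²⁻] = α₂ × DIC = 0.003278 × 4.97 = 0.01629 mmol/L = 16.29 μmol/L
Ksp = 10^(−8.49) = 3.236×10^-9
Ω = [Ca²⁺][CO3²⁻]/Ksp = (1.49×10^-3)(1.629×10^-5) / 3.236×10^-9 = 7.50

Ω = 7.50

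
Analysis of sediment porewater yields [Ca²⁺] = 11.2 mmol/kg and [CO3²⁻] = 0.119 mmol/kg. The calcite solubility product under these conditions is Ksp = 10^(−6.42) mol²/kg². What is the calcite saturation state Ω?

Ksp = 10^(−6.42) = 3.802×10^-7
Ω = [Ca²⁺][CO3²⁻]/Ksp = (11.2×10^-3)(0.119×10^-3) / 3.802×10^-7 = 3.51

Ω = 3.51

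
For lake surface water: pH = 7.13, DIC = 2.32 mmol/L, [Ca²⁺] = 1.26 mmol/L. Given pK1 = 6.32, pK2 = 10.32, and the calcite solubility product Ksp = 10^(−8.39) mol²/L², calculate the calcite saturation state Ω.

α₂ = 1 / (1 + [H⁺]/K2 + [H⁺]²/(K1K2)) = 1 / (1 + 10^+3.19 + 10^+2.38)
   = 1 / (1 + 1548.8 + 239.88) = 1/1789.7 = 0.0005588
[CO3²⁻] = α₂ × DIC = 0.0005588 × 2.32 = 0.001296 mmol/L = 1.296 μmol/L
Ksp = 10^(−8.39) = 4.074×10^-9
Ω = [Ca²⁺][CO3²⁻]/Ksp = (1.26×10^-3)(1.296×10^-6) / 4.074×10^-9 = 0.401

Ω = 0.401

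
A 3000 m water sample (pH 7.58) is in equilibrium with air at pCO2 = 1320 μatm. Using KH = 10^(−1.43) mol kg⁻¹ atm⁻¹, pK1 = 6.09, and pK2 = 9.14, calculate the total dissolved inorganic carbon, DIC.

[CO2*] = KH · pCO2 = 10^(−1.43) × 1320×10^-6 = 4.904×10^-5 mol/kg
α₀ = 1/(1 + K1/[H⁺] + K1K2/[H⁺]²) = 1/(1 + 10^+1.49 + 10^-0.07) = 0.03053
DIC = [CO2*]/α₀ = 4.904×10^-5 / 0.03053 = 1.61 mmol/kg

DIC = 1.61 mmol/kg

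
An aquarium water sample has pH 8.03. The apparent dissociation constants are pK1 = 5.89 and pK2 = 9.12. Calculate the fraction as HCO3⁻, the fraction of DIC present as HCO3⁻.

α₁ = 0.919

α₁ = 1 / (1 + [H⁺]/K1 + K2/[H⁺]) = 1 / (1 + 10^-2.14 + 10^-1.09)
   = 1 / (1 + 0.0072444 + 0.081283) = 1/1.0885 = 0.9187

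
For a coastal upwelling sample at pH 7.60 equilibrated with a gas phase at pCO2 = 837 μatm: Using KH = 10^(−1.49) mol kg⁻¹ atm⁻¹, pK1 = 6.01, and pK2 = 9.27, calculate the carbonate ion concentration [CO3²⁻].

[CO3²⁻] = 0.0225 mmol/kg

[CO2*] = KH · pCO2 = 10^(−1.49) × 837×10^-6 = 2.708×10^-5 mol/kg
α₀ = 1/(1 + K1/[H⁺] + K1K2/[H⁺]²) = 1/(1 + 10^+1.59 + 10^-0.08) = 0.02455
DIC = [CO2*]/α₀ = 2.708×10^-5 / 0.02455 = 1.103 mmol/kg
[CO3²⁻] = α₂·DIC; α₂ = 0.02042, so [CO3²⁻] = 0.02042 × 1.103 = 0.0225 mmol/kg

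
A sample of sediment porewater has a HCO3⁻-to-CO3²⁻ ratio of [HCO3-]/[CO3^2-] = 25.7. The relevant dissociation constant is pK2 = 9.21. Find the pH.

From K2 = [H⁺][CO3^2-]/[HCO3-]:  pH = pK2 − log₁₀([HCO3-]/[CO3^2-])
log₁₀(25.7) = +1.410
pH = 9.21 − (+1.410) = 7.80

pH = 7.80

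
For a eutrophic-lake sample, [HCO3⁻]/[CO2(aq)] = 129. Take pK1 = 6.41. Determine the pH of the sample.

pH = 8.52

From K1 = [H⁺][HCO3⁻]/[CO2(aq)]:  pH = pK1 + log₁₀([HCO3⁻]/[CO2(aq)])
log₁₀(129) = +2.111
pH = 6.41 + (+2.111) = 8.52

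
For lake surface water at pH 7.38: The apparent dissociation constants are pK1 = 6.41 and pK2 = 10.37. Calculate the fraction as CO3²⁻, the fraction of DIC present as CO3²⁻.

α₂ = 1 / (1 + [H⁺]/K2 + [H⁺]²/(K1K2)) = 1 / (1 + 10^+2.99 + 10^+2.02)
   = 1 / (1 + 977.24 + 104.71) = 1/1083.0 = 0.0009234

α₂ = 0.000923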